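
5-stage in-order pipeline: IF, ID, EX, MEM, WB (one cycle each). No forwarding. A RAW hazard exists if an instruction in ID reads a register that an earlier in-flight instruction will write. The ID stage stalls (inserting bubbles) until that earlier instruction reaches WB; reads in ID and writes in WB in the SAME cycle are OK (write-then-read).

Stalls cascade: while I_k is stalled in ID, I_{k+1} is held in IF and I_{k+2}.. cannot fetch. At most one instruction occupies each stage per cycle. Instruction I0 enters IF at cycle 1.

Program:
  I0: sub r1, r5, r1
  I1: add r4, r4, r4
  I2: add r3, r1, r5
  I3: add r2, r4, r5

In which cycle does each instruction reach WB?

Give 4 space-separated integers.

I0 sub r1 <- r5,r1: IF@1 ID@2 stall=0 (-) EX@3 MEM@4 WB@5
I1 add r4 <- r4,r4: IF@2 ID@3 stall=0 (-) EX@4 MEM@5 WB@6
I2 add r3 <- r1,r5: IF@3 ID@4 stall=1 (RAW on I0.r1 (WB@5)) EX@6 MEM@7 WB@8
I3 add r2 <- r4,r5: IF@4 ID@6 stall=0 (-) EX@7 MEM@8 WB@9

Answer: 5 6 8 9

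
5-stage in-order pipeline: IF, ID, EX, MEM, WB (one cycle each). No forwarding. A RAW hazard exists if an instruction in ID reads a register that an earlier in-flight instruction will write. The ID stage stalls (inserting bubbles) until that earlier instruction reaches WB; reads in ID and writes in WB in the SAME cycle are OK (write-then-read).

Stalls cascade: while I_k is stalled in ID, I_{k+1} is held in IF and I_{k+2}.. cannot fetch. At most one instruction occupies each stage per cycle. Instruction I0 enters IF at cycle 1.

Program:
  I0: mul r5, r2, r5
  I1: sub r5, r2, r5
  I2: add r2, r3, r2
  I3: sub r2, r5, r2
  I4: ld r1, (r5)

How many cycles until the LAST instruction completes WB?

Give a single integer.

I0 mul r5 <- r2,r5: IF@1 ID@2 stall=0 (-) EX@3 MEM@4 WB@5
I1 sub r5 <- r2,r5: IF@2 ID@3 stall=2 (RAW on I0.r5 (WB@5)) EX@6 MEM@7 WB@8
I2 add r2 <- r3,r2: IF@3 ID@6 stall=0 (-) EX@7 MEM@8 WB@9
I3 sub r2 <- r5,r2: IF@6 ID@7 stall=2 (RAW on I2.r2 (WB@9)) EX@10 MEM@11 WB@12
I4 ld r1 <- r5: IF@7 ID@10 stall=0 (-) EX@11 MEM@12 WB@13

Answer: 13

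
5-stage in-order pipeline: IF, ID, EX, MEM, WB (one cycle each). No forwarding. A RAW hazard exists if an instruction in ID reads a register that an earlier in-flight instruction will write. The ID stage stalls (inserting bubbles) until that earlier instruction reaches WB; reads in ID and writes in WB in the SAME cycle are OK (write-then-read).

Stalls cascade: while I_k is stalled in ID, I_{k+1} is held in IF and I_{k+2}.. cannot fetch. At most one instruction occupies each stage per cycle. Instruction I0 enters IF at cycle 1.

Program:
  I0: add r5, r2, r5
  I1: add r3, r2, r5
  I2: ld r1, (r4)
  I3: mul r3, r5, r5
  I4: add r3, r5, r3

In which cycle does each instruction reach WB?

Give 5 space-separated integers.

Answer: 5 8 9 10 13

Derivation:
I0 add r5 <- r2,r5: IF@1 ID@2 stall=0 (-) EX@3 MEM@4 WB@5
I1 add r3 <- r2,r5: IF@2 ID@3 stall=2 (RAW on I0.r5 (WB@5)) EX@6 MEM@7 WB@8
I2 ld r1 <- r4: IF@3 ID@6 stall=0 (-) EX@7 MEM@8 WB@9
I3 mul r3 <- r5,r5: IF@6 ID@7 stall=0 (-) EX@8 MEM@9 WB@10
I4 add r3 <- r5,r3: IF@7 ID@8 stall=2 (RAW on I3.r3 (WB@10)) EX@11 MEM@12 WB@13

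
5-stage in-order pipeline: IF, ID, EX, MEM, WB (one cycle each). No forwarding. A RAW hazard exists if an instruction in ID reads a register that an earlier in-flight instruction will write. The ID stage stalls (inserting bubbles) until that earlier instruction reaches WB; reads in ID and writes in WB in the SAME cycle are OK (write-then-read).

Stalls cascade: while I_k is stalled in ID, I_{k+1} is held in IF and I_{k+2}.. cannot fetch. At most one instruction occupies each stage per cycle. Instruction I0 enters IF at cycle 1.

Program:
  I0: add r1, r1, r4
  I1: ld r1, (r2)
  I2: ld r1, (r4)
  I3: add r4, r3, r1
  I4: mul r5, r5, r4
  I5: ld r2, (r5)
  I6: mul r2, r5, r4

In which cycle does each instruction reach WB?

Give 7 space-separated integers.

I0 add r1 <- r1,r4: IF@1 ID@2 stall=0 (-) EX@3 MEM@4 WB@5
I1 ld r1 <- r2: IF@2 ID@3 stall=0 (-) EX@4 MEM@5 WB@6
I2 ld r1 <- r4: IF@3 ID@4 stall=0 (-) EX@5 MEM@6 WB@7
I3 add r4 <- r3,r1: IF@4 ID@5 stall=2 (RAW on I2.r1 (WB@7)) EX@8 MEM@9 WB@10
I4 mul r5 <- r5,r4: IF@5 ID@8 stall=2 (RAW on I3.r4 (WB@10)) EX@11 MEM@12 WB@13
I5 ld r2 <- r5: IF@8 ID@11 stall=2 (RAW on I4.r5 (WB@13)) EX@14 MEM@15 WB@16
I6 mul r2 <- r5,r4: IF@11 ID@14 stall=0 (-) EX@15 MEM@16 WB@17

Answer: 5 6 7 10 13 16 17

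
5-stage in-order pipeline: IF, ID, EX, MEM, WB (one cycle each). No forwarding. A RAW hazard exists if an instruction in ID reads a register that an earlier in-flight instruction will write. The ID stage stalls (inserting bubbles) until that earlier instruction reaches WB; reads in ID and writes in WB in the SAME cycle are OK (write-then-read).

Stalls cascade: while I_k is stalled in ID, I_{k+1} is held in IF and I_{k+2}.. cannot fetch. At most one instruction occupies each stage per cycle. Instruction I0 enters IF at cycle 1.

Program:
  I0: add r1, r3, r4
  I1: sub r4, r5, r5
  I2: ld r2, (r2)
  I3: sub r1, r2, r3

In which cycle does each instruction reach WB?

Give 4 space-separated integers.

I0 add r1 <- r3,r4: IF@1 ID@2 stall=0 (-) EX@3 MEM@4 WB@5
I1 sub r4 <- r5,r5: IF@2 ID@3 stall=0 (-) EX@4 MEM@5 WB@6
I2 ld r2 <- r2: IF@3 ID@4 stall=0 (-) EX@5 MEM@6 WB@7
I3 sub r1 <- r2,r3: IF@4 ID@5 stall=2 (RAW on I2.r2 (WB@7)) EX@8 MEM@9 WB@10

Answer: 5 6 7 10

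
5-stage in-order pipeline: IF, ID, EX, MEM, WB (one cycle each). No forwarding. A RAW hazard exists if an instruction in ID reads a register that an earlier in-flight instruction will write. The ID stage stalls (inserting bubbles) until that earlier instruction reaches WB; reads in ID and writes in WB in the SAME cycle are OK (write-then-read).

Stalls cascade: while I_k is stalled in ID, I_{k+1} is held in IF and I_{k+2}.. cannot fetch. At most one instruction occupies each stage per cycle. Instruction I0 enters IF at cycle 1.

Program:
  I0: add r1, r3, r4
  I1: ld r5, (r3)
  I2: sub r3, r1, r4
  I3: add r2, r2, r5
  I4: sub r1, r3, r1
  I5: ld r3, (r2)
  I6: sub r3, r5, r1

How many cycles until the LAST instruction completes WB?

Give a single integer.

Answer: 14

Derivation:
I0 add r1 <- r3,r4: IF@1 ID@2 stall=0 (-) EX@3 MEM@4 WB@5
I1 ld r5 <- r3: IF@2 ID@3 stall=0 (-) EX@4 MEM@5 WB@6
I2 sub r3 <- r1,r4: IF@3 ID@4 stall=1 (RAW on I0.r1 (WB@5)) EX@6 MEM@7 WB@8
I3 add r2 <- r2,r5: IF@4 ID@6 stall=0 (-) EX@7 MEM@8 WB@9
I4 sub r1 <- r3,r1: IF@6 ID@7 stall=1 (RAW on I2.r3 (WB@8)) EX@9 MEM@10 WB@11
I5 ld r3 <- r2: IF@7 ID@9 stall=0 (-) EX@10 MEM@11 WB@12
I6 sub r3 <- r5,r1: IF@9 ID@10 stall=1 (RAW on I4.r1 (WB@11)) EX@12 MEM@13 WB@14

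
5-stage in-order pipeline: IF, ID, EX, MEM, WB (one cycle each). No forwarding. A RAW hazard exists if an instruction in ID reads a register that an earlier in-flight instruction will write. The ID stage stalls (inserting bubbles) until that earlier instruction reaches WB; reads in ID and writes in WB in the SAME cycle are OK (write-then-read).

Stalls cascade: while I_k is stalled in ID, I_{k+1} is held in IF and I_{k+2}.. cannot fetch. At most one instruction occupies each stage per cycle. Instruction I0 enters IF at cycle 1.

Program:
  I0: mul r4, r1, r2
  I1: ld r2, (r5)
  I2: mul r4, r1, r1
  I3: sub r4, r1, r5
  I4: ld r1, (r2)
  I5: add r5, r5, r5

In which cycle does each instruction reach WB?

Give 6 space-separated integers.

I0 mul r4 <- r1,r2: IF@1 ID@2 stall=0 (-) EX@3 MEM@4 WB@5
I1 ld r2 <- r5: IF@2 ID@3 stall=0 (-) EX@4 MEM@5 WB@6
I2 mul r4 <- r1,r1: IF@3 ID@4 stall=0 (-) EX@5 MEM@6 WB@7
I3 sub r4 <- r1,r5: IF@4 ID@5 stall=0 (-) EX@6 MEM@7 WB@8
I4 ld r1 <- r2: IF@5 ID@6 stall=0 (-) EX@7 MEM@8 WB@9
I5 add r5 <- r5,r5: IF@6 ID@7 stall=0 (-) EX@8 MEM@9 WB@10

Answer: 5 6 7 8 9 10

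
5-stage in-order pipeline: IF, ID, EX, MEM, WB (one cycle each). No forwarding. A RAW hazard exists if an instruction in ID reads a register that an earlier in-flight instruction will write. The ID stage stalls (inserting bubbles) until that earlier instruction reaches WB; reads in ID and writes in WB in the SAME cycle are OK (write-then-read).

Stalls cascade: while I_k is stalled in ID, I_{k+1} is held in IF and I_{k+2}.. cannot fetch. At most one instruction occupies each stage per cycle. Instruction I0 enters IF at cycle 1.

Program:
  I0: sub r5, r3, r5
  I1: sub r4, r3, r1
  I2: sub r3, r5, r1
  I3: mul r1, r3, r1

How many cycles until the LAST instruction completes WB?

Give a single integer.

I0 sub r5 <- r3,r5: IF@1 ID@2 stall=0 (-) EX@3 MEM@4 WB@5
I1 sub r4 <- r3,r1: IF@2 ID@3 stall=0 (-) EX@4 MEM@5 WB@6
I2 sub r3 <- r5,r1: IF@3 ID@4 stall=1 (RAW on I0.r5 (WB@5)) EX@6 MEM@7 WB@8
I3 mul r1 <- r3,r1: IF@4 ID@6 stall=2 (RAW on I2.r3 (WB@8)) EX@9 MEM@10 WB@11

Answer: 11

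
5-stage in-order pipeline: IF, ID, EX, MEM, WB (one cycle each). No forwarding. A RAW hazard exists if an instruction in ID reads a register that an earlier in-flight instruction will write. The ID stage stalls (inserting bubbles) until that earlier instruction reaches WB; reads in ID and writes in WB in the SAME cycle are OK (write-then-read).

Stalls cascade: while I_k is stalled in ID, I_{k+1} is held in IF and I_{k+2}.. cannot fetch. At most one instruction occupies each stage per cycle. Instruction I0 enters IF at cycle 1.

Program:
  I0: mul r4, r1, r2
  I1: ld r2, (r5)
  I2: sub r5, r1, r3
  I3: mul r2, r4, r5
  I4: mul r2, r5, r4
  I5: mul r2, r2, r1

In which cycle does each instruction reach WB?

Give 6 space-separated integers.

I0 mul r4 <- r1,r2: IF@1 ID@2 stall=0 (-) EX@3 MEM@4 WB@5
I1 ld r2 <- r5: IF@2 ID@3 stall=0 (-) EX@4 MEM@5 WB@6
I2 sub r5 <- r1,r3: IF@3 ID@4 stall=0 (-) EX@5 MEM@6 WB@7
I3 mul r2 <- r4,r5: IF@4 ID@5 stall=2 (RAW on I2.r5 (WB@7)) EX@8 MEM@9 WB@10
I4 mul r2 <- r5,r4: IF@5 ID@8 stall=0 (-) EX@9 MEM@10 WB@11
I5 mul r2 <- r2,r1: IF@8 ID@9 stall=2 (RAW on I4.r2 (WB@11)) EX@12 MEM@13 WB@14

Answer: 5 6 7 10 11 14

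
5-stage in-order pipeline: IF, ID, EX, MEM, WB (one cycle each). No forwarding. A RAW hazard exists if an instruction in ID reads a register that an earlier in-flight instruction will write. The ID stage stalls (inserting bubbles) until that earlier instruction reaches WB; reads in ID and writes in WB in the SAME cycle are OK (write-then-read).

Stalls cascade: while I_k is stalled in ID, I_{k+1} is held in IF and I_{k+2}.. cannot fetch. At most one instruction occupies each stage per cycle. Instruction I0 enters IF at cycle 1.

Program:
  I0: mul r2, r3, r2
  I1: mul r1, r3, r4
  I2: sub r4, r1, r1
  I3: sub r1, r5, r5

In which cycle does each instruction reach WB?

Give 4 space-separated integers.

I0 mul r2 <- r3,r2: IF@1 ID@2 stall=0 (-) EX@3 MEM@4 WB@5
I1 mul r1 <- r3,r4: IF@2 ID@3 stall=0 (-) EX@4 MEM@5 WB@6
I2 sub r4 <- r1,r1: IF@3 ID@4 stall=2 (RAW on I1.r1 (WB@6)) EX@7 MEM@8 WB@9
I3 sub r1 <- r5,r5: IF@4 ID@7 stall=0 (-) EX@8 MEM@9 WB@10

Answer: 5 6 9 10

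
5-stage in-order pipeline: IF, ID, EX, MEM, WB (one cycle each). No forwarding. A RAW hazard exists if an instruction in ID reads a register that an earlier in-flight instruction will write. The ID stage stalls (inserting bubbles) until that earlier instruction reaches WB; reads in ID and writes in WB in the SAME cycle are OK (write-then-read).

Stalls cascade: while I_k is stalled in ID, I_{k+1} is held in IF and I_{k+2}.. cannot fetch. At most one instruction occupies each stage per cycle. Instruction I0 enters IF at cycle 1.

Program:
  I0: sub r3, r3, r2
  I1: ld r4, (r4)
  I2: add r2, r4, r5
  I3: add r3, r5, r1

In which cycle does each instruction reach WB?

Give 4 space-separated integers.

I0 sub r3 <- r3,r2: IF@1 ID@2 stall=0 (-) EX@3 MEM@4 WB@5
I1 ld r4 <- r4: IF@2 ID@3 stall=0 (-) EX@4 MEM@5 WB@6
I2 add r2 <- r4,r5: IF@3 ID@4 stall=2 (RAW on I1.r4 (WB@6)) EX@7 MEM@8 WB@9
I3 add r3 <- r5,r1: IF@4 ID@7 stall=0 (-) EX@8 MEM@9 WB@10

Answer: 5 6 9 10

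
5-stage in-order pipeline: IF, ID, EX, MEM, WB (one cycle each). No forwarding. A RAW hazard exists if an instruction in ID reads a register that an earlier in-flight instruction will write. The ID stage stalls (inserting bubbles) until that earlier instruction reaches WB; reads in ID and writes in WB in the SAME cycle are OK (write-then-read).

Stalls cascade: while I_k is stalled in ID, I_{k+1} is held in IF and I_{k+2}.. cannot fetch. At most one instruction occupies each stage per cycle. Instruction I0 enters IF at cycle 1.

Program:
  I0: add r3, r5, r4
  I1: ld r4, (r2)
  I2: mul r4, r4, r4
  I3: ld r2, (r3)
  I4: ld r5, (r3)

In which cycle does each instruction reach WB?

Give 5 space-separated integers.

Answer: 5 6 9 10 11

Derivation:
I0 add r3 <- r5,r4: IF@1 ID@2 stall=0 (-) EX@3 MEM@4 WB@5
I1 ld r4 <- r2: IF@2 ID@3 stall=0 (-) EX@4 MEM@5 WB@6
I2 mul r4 <- r4,r4: IF@3 ID@4 stall=2 (RAW on I1.r4 (WB@6)) EX@7 MEM@8 WB@9
I3 ld r2 <- r3: IF@4 ID@7 stall=0 (-) EX@8 MEM@9 WB@10
I4 ld r5 <- r3: IF@7 ID@8 stall=0 (-) EX@9 MEM@10 WB@11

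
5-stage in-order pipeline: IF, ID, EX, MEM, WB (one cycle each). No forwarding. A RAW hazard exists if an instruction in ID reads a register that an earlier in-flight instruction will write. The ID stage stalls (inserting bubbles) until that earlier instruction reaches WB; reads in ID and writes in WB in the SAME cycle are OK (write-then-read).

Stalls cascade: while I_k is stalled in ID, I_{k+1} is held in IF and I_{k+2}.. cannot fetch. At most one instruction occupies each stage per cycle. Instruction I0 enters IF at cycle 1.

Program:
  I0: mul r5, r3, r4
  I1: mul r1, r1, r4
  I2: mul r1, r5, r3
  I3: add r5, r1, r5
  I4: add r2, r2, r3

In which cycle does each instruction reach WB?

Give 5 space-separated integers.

I0 mul r5 <- r3,r4: IF@1 ID@2 stall=0 (-) EX@3 MEM@4 WB@5
I1 mul r1 <- r1,r4: IF@2 ID@3 stall=0 (-) EX@4 MEM@5 WB@6
I2 mul r1 <- r5,r3: IF@3 ID@4 stall=1 (RAW on I0.r5 (WB@5)) EX@6 MEM@7 WB@8
I3 add r5 <- r1,r5: IF@4 ID@6 stall=2 (RAW on I2.r1 (WB@8)) EX@9 MEM@10 WB@11
I4 add r2 <- r2,r3: IF@6 ID@9 stall=0 (-) EX@10 MEM@11 WB@12

Answer: 5 6 8 11 12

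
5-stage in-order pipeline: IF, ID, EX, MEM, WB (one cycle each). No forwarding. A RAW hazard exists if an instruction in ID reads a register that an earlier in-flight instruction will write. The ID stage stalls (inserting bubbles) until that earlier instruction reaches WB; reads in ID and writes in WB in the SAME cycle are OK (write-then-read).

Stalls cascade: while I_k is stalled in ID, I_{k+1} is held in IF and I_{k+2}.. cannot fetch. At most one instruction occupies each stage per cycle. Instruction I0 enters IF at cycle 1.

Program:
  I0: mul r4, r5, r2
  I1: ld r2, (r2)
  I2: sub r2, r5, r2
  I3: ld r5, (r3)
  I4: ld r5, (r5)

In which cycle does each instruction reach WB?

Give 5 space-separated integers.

Answer: 5 6 9 10 13

Derivation:
I0 mul r4 <- r5,r2: IF@1 ID@2 stall=0 (-) EX@3 MEM@4 WB@5
I1 ld r2 <- r2: IF@2 ID@3 stall=0 (-) EX@4 MEM@5 WB@6
I2 sub r2 <- r5,r2: IF@3 ID@4 stall=2 (RAW on I1.r2 (WB@6)) EX@7 MEM@8 WB@9
I3 ld r5 <- r3: IF@4 ID@7 stall=0 (-) EX@8 MEM@9 WB@10
I4 ld r5 <- r5: IF@7 ID@8 stall=2 (RAW on I3.r5 (WB@10)) EX@11 MEM@12 WB@13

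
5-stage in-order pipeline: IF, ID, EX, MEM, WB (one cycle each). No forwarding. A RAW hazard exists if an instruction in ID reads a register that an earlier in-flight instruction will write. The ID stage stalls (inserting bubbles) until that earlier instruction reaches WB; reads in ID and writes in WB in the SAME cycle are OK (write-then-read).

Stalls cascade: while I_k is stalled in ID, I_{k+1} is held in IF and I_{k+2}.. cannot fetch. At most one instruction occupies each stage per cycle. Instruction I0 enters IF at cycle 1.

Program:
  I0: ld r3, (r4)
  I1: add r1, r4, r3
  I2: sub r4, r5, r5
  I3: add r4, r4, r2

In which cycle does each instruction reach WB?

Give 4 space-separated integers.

I0 ld r3 <- r4: IF@1 ID@2 stall=0 (-) EX@3 MEM@4 WB@5
I1 add r1 <- r4,r3: IF@2 ID@3 stall=2 (RAW on I0.r3 (WB@5)) EX@6 MEM@7 WB@8
I2 sub r4 <- r5,r5: IF@3 ID@6 stall=0 (-) EX@7 MEM@8 WB@9
I3 add r4 <- r4,r2: IF@6 ID@7 stall=2 (RAW on I2.r4 (WB@9)) EX@10 MEM@11 WB@12

Answer: 5 8 9 12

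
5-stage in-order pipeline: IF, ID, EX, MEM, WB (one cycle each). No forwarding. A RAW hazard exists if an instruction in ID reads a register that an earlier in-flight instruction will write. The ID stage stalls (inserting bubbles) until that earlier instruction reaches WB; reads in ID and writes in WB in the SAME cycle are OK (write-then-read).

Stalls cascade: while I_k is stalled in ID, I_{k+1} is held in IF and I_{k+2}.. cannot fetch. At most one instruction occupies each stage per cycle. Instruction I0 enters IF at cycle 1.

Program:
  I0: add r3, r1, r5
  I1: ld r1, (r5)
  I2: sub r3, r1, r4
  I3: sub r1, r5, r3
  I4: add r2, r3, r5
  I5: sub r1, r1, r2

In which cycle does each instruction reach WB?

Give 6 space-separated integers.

I0 add r3 <- r1,r5: IF@1 ID@2 stall=0 (-) EX@3 MEM@4 WB@5
I1 ld r1 <- r5: IF@2 ID@3 stall=0 (-) EX@4 MEM@5 WB@6
I2 sub r3 <- r1,r4: IF@3 ID@4 stall=2 (RAW on I1.r1 (WB@6)) EX@7 MEM@8 WB@9
I3 sub r1 <- r5,r3: IF@4 ID@7 stall=2 (RAW on I2.r3 (WB@9)) EX@10 MEM@11 WB@12
I4 add r2 <- r3,r5: IF@7 ID@10 stall=0 (-) EX@11 MEM@12 WB@13
I5 sub r1 <- r1,r2: IF@10 ID@11 stall=2 (RAW on I4.r2 (WB@13)) EX@14 MEM@15 WB@16

Answer: 5 6 9 12 13 16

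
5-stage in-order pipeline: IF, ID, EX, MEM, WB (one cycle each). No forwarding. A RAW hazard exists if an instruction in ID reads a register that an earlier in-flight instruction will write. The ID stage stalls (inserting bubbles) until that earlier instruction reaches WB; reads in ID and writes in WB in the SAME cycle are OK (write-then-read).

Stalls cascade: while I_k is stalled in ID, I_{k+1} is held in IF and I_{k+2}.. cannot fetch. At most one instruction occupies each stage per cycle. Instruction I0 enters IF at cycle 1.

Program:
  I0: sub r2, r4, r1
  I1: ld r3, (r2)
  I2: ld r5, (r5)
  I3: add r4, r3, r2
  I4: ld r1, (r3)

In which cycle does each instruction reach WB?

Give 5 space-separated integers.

Answer: 5 8 9 11 12

Derivation:
I0 sub r2 <- r4,r1: IF@1 ID@2 stall=0 (-) EX@3 MEM@4 WB@5
I1 ld r3 <- r2: IF@2 ID@3 stall=2 (RAW on I0.r2 (WB@5)) EX@6 MEM@7 WB@8
I2 ld r5 <- r5: IF@3 ID@6 stall=0 (-) EX@7 MEM@8 WB@9
I3 add r4 <- r3,r2: IF@6 ID@7 stall=1 (RAW on I1.r3 (WB@8)) EX@9 MEM@10 WB@11
I4 ld r1 <- r3: IF@7 ID@9 stall=0 (-) EX@10 MEM@11 WB@12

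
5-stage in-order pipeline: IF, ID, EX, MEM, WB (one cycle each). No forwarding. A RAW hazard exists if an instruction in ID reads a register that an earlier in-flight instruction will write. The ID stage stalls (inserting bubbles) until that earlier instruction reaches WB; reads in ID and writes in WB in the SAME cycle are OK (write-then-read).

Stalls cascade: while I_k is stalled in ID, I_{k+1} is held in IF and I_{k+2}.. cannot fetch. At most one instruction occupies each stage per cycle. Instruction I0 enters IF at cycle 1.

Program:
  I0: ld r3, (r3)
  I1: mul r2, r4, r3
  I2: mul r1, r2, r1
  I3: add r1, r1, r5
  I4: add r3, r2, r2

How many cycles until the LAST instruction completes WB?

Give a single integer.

I0 ld r3 <- r3: IF@1 ID@2 stall=0 (-) EX@3 MEM@4 WB@5
I1 mul r2 <- r4,r3: IF@2 ID@3 stall=2 (RAW on I0.r3 (WB@5)) EX@6 MEM@7 WB@8
I2 mul r1 <- r2,r1: IF@3 ID@6 stall=2 (RAW on I1.r2 (WB@8)) EX@9 MEM@10 WB@11
I3 add r1 <- r1,r5: IF@6 ID@9 stall=2 (RAW on I2.r1 (WB@11)) EX@12 MEM@13 WB@14
I4 add r3 <- r2,r2: IF@9 ID@12 stall=0 (-) EX@13 MEM@14 WB@15

Answer: 15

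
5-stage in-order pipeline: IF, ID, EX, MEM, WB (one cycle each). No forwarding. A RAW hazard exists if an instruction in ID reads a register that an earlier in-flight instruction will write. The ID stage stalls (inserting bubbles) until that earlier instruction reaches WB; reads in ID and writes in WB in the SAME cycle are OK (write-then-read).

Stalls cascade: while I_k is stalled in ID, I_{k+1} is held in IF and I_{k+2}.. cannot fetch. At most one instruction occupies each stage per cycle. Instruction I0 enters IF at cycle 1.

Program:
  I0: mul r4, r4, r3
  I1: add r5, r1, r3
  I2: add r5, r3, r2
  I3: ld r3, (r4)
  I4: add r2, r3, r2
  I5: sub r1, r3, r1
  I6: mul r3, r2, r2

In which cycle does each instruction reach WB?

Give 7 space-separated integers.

Answer: 5 6 7 8 11 12 14

Derivation:
I0 mul r4 <- r4,r3: IF@1 ID@2 stall=0 (-) EX@3 MEM@4 WB@5
I1 add r5 <- r1,r3: IF@2 ID@3 stall=0 (-) EX@4 MEM@5 WB@6
I2 add r5 <- r3,r2: IF@3 ID@4 stall=0 (-) EX@5 MEM@6 WB@7
I3 ld r3 <- r4: IF@4 ID@5 stall=0 (-) EX@6 MEM@7 WB@8
I4 add r2 <- r3,r2: IF@5 ID@6 stall=2 (RAW on I3.r3 (WB@8)) EX@9 MEM@10 WB@11
I5 sub r1 <- r3,r1: IF@6 ID@9 stall=0 (-) EX@10 MEM@11 WB@12
I6 mul r3 <- r2,r2: IF@9 ID@10 stall=1 (RAW on I4.r2 (WB@11)) EX@12 MEM@13 WB@14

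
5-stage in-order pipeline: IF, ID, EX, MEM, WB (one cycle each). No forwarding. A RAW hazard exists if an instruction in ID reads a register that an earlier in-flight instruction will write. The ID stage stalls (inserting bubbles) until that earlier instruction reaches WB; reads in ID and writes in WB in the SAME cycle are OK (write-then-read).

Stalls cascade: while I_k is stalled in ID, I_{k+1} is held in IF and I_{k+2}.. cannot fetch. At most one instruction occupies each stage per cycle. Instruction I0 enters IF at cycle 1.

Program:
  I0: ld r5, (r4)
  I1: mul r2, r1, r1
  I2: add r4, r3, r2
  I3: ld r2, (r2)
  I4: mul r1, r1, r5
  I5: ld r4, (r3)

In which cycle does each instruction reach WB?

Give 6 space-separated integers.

I0 ld r5 <- r4: IF@1 ID@2 stall=0 (-) EX@3 MEM@4 WB@5
I1 mul r2 <- r1,r1: IF@2 ID@3 stall=0 (-) EX@4 MEM@5 WB@6
I2 add r4 <- r3,r2: IF@3 ID@4 stall=2 (RAW on I1.r2 (WB@6)) EX@7 MEM@8 WB@9
I3 ld r2 <- r2: IF@4 ID@7 stall=0 (-) EX@8 MEM@9 WB@10
I4 mul r1 <- r1,r5: IF@7 ID@8 stall=0 (-) EX@9 MEM@10 WB@11
I5 ld r4 <- r3: IF@8 ID@9 stall=0 (-) EX@10 MEM@11 WB@12

Answer: 5 6 9 10 11 12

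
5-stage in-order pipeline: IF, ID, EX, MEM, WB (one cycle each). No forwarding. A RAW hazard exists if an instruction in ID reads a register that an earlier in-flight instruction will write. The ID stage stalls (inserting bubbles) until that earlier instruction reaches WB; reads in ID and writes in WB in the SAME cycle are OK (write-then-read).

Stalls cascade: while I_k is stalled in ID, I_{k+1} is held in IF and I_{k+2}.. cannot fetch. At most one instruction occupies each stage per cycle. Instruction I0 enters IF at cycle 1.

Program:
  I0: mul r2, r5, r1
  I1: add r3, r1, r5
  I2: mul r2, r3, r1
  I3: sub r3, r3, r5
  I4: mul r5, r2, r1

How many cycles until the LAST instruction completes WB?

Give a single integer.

Answer: 12

Derivation:
I0 mul r2 <- r5,r1: IF@1 ID@2 stall=0 (-) EX@3 MEM@4 WB@5
I1 add r3 <- r1,r5: IF@2 ID@3 stall=0 (-) EX@4 MEM@5 WB@6
I2 mul r2 <- r3,r1: IF@3 ID@4 stall=2 (RAW on I1.r3 (WB@6)) EX@7 MEM@8 WB@9
I3 sub r3 <- r3,r5: IF@4 ID@7 stall=0 (-) EX@8 MEM@9 WB@10
I4 mul r5 <- r2,r1: IF@7 ID@8 stall=1 (RAW on I2.r2 (WB@9)) EX@10 MEM@11 WB@12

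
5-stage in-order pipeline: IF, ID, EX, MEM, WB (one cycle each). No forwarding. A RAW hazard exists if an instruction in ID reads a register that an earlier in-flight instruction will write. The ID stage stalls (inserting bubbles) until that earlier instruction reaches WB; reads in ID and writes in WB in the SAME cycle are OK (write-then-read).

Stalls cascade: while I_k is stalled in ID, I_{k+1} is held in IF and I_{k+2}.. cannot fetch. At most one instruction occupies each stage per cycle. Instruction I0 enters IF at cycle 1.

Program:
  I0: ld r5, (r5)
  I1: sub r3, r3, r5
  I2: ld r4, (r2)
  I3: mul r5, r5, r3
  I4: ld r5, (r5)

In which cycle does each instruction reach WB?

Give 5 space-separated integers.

Answer: 5 8 9 11 14

Derivation:
I0 ld r5 <- r5: IF@1 ID@2 stall=0 (-) EX@3 MEM@4 WB@5
I1 sub r3 <- r3,r5: IF@2 ID@3 stall=2 (RAW on I0.r5 (WB@5)) EX@6 MEM@7 WB@8
I2 ld r4 <- r2: IF@3 ID@6 stall=0 (-) EX@7 MEM@8 WB@9
I3 mul r5 <- r5,r3: IF@6 ID@7 stall=1 (RAW on I1.r3 (WB@8)) EX@9 MEM@10 WB@11
I4 ld r5 <- r5: IF@7 ID@9 stall=2 (RAW on I3.r5 (WB@11)) EX@12 MEM@13 WB@14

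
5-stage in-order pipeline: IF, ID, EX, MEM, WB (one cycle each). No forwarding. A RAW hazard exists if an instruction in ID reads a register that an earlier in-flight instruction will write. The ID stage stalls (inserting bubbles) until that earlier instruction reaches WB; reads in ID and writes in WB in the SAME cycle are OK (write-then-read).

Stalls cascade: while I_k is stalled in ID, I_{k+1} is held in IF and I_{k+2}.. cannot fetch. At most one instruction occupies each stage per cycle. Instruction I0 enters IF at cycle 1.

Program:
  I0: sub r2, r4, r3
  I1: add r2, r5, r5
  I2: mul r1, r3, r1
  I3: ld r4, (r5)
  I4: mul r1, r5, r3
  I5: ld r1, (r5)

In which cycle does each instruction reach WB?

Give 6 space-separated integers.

Answer: 5 6 7 8 9 10

Derivation:
I0 sub r2 <- r4,r3: IF@1 ID@2 stall=0 (-) EX@3 MEM@4 WB@5
I1 add r2 <- r5,r5: IF@2 ID@3 stall=0 (-) EX@4 MEM@5 WB@6
I2 mul r1 <- r3,r1: IF@3 ID@4 stall=0 (-) EX@5 MEM@6 WB@7
I3 ld r4 <- r5: IF@4 ID@5 stall=0 (-) EX@6 MEM@7 WB@8
I4 mul r1 <- r5,r3: IF@5 ID@6 stall=0 (-) EX@7 MEM@8 WB@9
I5 ld r1 <- r5: IF@6 ID@7 stall=0 (-) EX@8 MEM@9 WB@10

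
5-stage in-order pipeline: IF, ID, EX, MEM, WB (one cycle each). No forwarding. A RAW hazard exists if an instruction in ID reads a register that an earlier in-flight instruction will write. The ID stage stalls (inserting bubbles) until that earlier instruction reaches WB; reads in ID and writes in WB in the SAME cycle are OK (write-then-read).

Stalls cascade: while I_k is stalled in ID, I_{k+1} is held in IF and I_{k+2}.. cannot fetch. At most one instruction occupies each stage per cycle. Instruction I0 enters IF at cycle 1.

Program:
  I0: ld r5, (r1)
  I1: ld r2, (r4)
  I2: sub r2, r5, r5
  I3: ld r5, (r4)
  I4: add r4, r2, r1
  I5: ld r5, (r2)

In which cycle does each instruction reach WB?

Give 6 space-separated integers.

I0 ld r5 <- r1: IF@1 ID@2 stall=0 (-) EX@3 MEM@4 WB@5
I1 ld r2 <- r4: IF@2 ID@3 stall=0 (-) EX@4 MEM@5 WB@6
I2 sub r2 <- r5,r5: IF@3 ID@4 stall=1 (RAW on I0.r5 (WB@5)) EX@6 MEM@7 WB@8
I3 ld r5 <- r4: IF@4 ID@6 stall=0 (-) EX@7 MEM@8 WB@9
I4 add r4 <- r2,r1: IF@6 ID@7 stall=1 (RAW on I2.r2 (WB@8)) EX@9 MEM@10 WB@11
I5 ld r5 <- r2: IF@7 ID@9 stall=0 (-) EX@10 MEM@11 WB@12

Answer: 5 6 8 9 11 12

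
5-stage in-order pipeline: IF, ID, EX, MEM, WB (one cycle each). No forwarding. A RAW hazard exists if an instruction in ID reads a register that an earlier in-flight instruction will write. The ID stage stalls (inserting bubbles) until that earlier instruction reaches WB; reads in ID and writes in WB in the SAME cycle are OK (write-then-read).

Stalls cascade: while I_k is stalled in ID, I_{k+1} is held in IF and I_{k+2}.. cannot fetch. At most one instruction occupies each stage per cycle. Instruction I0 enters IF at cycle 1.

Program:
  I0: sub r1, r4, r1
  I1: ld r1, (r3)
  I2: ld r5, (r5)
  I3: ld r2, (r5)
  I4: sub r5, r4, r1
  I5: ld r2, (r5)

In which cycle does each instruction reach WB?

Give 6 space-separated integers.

I0 sub r1 <- r4,r1: IF@1 ID@2 stall=0 (-) EX@3 MEM@4 WB@5
I1 ld r1 <- r3: IF@2 ID@3 stall=0 (-) EX@4 MEM@5 WB@6
I2 ld r5 <- r5: IF@3 ID@4 stall=0 (-) EX@5 MEM@6 WB@7
I3 ld r2 <- r5: IF@4 ID@5 stall=2 (RAW on I2.r5 (WB@7)) EX@8 MEM@9 WB@10
I4 sub r5 <- r4,r1: IF@5 ID@8 stall=0 (-) EX@9 MEM@10 WB@11
I5 ld r2 <- r5: IF@8 ID@9 stall=2 (RAW on I4.r5 (WB@11)) EX@12 MEM@13 WB@14

Answer: 5 6 7 10 11 14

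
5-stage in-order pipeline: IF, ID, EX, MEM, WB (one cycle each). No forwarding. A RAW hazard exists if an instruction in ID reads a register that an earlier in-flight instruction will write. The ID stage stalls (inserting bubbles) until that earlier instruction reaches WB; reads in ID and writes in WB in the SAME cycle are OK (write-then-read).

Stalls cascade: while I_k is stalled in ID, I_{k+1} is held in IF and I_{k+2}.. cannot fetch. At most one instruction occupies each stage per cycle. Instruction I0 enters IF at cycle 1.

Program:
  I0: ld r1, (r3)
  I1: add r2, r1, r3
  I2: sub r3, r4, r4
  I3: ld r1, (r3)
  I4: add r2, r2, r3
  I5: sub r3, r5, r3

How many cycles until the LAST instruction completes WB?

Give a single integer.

Answer: 14

Derivation:
I0 ld r1 <- r3: IF@1 ID@2 stall=0 (-) EX@3 MEM@4 WB@5
I1 add r2 <- r1,r3: IF@2 ID@3 stall=2 (RAW on I0.r1 (WB@5)) EX@6 MEM@7 WB@8
I2 sub r3 <- r4,r4: IF@3 ID@6 stall=0 (-) EX@7 MEM@8 WB@9
I3 ld r1 <- r3: IF@6 ID@7 stall=2 (RAW on I2.r3 (WB@9)) EX@10 MEM@11 WB@12
I4 add r2 <- r2,r3: IF@7 ID@10 stall=0 (-) EX@11 MEM@12 WB@13
I5 sub r3 <- r5,r3: IF@10 ID@11 stall=0 (-) EX@12 MEM@13 WB@14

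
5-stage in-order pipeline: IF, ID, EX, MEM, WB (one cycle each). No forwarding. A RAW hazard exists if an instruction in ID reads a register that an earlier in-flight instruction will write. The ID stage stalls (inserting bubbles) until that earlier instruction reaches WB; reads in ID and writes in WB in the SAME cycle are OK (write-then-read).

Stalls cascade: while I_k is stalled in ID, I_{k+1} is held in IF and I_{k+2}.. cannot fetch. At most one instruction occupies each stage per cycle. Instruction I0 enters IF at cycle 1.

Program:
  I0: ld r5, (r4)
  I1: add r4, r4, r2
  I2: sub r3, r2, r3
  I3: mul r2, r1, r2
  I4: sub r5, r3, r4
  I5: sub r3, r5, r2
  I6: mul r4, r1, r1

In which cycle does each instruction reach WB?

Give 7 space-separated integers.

Answer: 5 6 7 8 10 13 14

Derivation:
I0 ld r5 <- r4: IF@1 ID@2 stall=0 (-) EX@3 MEM@4 WB@5
I1 add r4 <- r4,r2: IF@2 ID@3 stall=0 (-) EX@4 MEM@5 WB@6
I2 sub r3 <- r2,r3: IF@3 ID@4 stall=0 (-) EX@5 MEM@6 WB@7
I3 mul r2 <- r1,r2: IF@4 ID@5 stall=0 (-) EX@6 MEM@7 WB@8
I4 sub r5 <- r3,r4: IF@5 ID@6 stall=1 (RAW on I2.r3 (WB@7)) EX@8 MEM@9 WB@10
I5 sub r3 <- r5,r2: IF@6 ID@8 stall=2 (RAW on I4.r5 (WB@10)) EX@11 MEM@12 WB@13
I6 mul r4 <- r1,r1: IF@8 ID@11 stall=0 (-) EX@12 MEM@13 WB@14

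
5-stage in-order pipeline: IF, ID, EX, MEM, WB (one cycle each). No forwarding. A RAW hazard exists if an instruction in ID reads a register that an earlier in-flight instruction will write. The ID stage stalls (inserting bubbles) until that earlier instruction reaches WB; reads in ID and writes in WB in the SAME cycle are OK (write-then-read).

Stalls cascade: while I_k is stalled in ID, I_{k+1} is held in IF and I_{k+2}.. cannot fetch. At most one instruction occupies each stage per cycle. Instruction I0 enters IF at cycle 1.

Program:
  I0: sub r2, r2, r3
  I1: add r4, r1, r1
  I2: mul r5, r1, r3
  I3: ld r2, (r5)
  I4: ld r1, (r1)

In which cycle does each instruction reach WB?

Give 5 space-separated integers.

I0 sub r2 <- r2,r3: IF@1 ID@2 stall=0 (-) EX@3 MEM@4 WB@5
I1 add r4 <- r1,r1: IF@2 ID@3 stall=0 (-) EX@4 MEM@5 WB@6
I2 mul r5 <- r1,r3: IF@3 ID@4 stall=0 (-) EX@5 MEM@6 WB@7
I3 ld r2 <- r5: IF@4 ID@5 stall=2 (RAW on I2.r5 (WB@7)) EX@8 MEM@9 WB@10
I4 ld r1 <- r1: IF@5 ID@8 stall=0 (-) EX@9 MEM@10 WB@11

Answer: 5 6 7 10 11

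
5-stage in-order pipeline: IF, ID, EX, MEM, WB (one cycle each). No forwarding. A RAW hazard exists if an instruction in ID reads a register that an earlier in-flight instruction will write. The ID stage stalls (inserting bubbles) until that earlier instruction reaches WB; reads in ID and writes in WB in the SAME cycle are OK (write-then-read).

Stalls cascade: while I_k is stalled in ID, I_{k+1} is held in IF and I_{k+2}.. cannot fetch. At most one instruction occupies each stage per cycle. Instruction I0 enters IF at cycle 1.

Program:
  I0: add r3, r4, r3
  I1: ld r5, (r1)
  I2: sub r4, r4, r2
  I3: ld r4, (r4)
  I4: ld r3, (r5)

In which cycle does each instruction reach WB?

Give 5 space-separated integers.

Answer: 5 6 7 10 11

Derivation:
I0 add r3 <- r4,r3: IF@1 ID@2 stall=0 (-) EX@3 MEM@4 WB@5
I1 ld r5 <- r1: IF@2 ID@3 stall=0 (-) EX@4 MEM@5 WB@6
I2 sub r4 <- r4,r2: IF@3 ID@4 stall=0 (-) EX@5 MEM@6 WB@7
I3 ld r4 <- r4: IF@4 ID@5 stall=2 (RAW on I2.r4 (WB@7)) EX@8 MEM@9 WB@10
I4 ld r3 <- r5: IF@5 ID@8 stall=0 (-) EX@9 MEM@10 WB@11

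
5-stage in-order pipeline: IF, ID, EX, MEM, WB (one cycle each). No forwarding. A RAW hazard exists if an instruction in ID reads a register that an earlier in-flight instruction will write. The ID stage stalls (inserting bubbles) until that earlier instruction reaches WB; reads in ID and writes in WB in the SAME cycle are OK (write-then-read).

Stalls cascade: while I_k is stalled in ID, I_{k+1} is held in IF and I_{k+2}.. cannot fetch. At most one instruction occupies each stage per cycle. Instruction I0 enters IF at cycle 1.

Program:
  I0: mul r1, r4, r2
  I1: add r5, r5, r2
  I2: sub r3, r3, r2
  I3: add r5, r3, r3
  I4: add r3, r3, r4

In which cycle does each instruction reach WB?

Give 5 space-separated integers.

Answer: 5 6 7 10 11

Derivation:
I0 mul r1 <- r4,r2: IF@1 ID@2 stall=0 (-) EX@3 MEM@4 WB@5
I1 add r5 <- r5,r2: IF@2 ID@3 stall=0 (-) EX@4 MEM@5 WB@6
I2 sub r3 <- r3,r2: IF@3 ID@4 stall=0 (-) EX@5 MEM@6 WB@7
I3 add r5 <- r3,r3: IF@4 ID@5 stall=2 (RAW on I2.r3 (WB@7)) EX@8 MEM@9 WB@10
I4 add r3 <- r3,r4: IF@5 ID@8 stall=0 (-) EX@9 MEM@10 WB@11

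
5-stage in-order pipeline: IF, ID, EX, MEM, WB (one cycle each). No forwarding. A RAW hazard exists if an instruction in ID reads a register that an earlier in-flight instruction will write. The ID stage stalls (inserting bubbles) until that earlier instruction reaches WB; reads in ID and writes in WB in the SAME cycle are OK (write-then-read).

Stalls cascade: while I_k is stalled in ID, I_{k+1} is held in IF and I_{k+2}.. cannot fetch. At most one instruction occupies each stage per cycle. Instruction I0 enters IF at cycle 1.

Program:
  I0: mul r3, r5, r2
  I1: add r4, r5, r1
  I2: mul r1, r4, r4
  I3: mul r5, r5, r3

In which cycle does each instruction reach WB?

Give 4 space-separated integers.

Answer: 5 6 9 10

Derivation:
I0 mul r3 <- r5,r2: IF@1 ID@2 stall=0 (-) EX@3 MEM@4 WB@5
I1 add r4 <- r5,r1: IF@2 ID@3 stall=0 (-) EX@4 MEM@5 WB@6
I2 mul r1 <- r4,r4: IF@3 ID@4 stall=2 (RAW on I1.r4 (WB@6)) EX@7 MEM@8 WB@9
I3 mul r5 <- r5,r3: IF@4 ID@7 stall=0 (-) EX@8 MEM@9 WB@10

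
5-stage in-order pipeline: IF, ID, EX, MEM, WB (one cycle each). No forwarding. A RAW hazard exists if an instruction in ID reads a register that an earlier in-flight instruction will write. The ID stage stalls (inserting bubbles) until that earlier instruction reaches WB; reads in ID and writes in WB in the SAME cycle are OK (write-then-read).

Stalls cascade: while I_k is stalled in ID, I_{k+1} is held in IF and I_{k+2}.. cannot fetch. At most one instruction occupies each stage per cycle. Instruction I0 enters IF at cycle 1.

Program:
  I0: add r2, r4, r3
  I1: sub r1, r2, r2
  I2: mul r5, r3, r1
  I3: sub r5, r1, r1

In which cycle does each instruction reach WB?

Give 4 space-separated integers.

I0 add r2 <- r4,r3: IF@1 ID@2 stall=0 (-) EX@3 MEM@4 WB@5
I1 sub r1 <- r2,r2: IF@2 ID@3 stall=2 (RAW on I0.r2 (WB@5)) EX@6 MEM@7 WB@8
I2 mul r5 <- r3,r1: IF@3 ID@6 stall=2 (RAW on I1.r1 (WB@8)) EX@9 MEM@10 WB@11
I3 sub r5 <- r1,r1: IF@6 ID@9 stall=0 (-) EX@10 MEM@11 WB@12

Answer: 5 8 11 12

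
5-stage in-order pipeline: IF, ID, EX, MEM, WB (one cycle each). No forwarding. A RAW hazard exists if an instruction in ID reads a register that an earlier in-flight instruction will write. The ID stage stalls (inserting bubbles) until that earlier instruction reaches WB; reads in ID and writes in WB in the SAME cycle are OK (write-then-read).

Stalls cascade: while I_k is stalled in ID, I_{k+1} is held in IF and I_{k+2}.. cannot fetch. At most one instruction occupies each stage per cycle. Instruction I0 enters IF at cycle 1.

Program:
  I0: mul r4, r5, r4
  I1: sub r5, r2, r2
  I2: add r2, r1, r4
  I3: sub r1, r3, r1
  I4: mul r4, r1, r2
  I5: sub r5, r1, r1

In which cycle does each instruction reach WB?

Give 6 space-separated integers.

I0 mul r4 <- r5,r4: IF@1 ID@2 stall=0 (-) EX@3 MEM@4 WB@5
I1 sub r5 <- r2,r2: IF@2 ID@3 stall=0 (-) EX@4 MEM@5 WB@6
I2 add r2 <- r1,r4: IF@3 ID@4 stall=1 (RAW on I0.r4 (WB@5)) EX@6 MEM@7 WB@8
I3 sub r1 <- r3,r1: IF@4 ID@6 stall=0 (-) EX@7 MEM@8 WB@9
I4 mul r4 <- r1,r2: IF@6 ID@7 stall=2 (RAW on I3.r1 (WB@9)) EX@10 MEM@11 WB@12
I5 sub r5 <- r1,r1: IF@7 ID@10 stall=0 (-) EX@11 MEM@12 WB@13

Answer: 5 6 8 9 12 13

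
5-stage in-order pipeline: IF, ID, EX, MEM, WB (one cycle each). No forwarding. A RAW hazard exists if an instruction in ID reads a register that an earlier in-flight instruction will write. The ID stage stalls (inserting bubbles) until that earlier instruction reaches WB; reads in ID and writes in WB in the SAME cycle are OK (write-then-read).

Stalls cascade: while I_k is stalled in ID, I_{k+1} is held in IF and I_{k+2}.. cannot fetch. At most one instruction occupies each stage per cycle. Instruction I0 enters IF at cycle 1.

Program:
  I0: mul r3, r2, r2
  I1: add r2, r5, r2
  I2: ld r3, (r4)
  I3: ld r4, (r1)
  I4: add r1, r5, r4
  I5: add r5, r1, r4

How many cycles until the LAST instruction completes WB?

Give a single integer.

I0 mul r3 <- r2,r2: IF@1 ID@2 stall=0 (-) EX@3 MEM@4 WB@5
I1 add r2 <- r5,r2: IF@2 ID@3 stall=0 (-) EX@4 MEM@5 WB@6
I2 ld r3 <- r4: IF@3 ID@4 stall=0 (-) EX@5 MEM@6 WB@7
I3 ld r4 <- r1: IF@4 ID@5 stall=0 (-) EX@6 MEM@7 WB@8
I4 add r1 <- r5,r4: IF@5 ID@6 stall=2 (RAW on I3.r4 (WB@8)) EX@9 MEM@10 WB@11
I5 add r5 <- r1,r4: IF@6 ID@9 stall=2 (RAW on I4.r1 (WB@11)) EX@12 MEM@13 WB@14

Answer: 14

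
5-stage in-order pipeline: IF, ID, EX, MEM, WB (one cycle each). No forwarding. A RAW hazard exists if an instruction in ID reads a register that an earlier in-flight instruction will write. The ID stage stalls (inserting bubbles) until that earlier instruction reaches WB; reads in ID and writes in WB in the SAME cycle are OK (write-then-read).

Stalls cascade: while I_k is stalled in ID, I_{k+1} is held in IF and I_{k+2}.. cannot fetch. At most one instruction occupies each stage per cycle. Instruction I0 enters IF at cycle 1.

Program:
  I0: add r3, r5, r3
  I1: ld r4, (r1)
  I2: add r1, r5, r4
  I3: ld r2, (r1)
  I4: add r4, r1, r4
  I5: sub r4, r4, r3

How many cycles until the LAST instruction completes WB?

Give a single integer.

I0 add r3 <- r5,r3: IF@1 ID@2 stall=0 (-) EX@3 MEM@4 WB@5
I1 ld r4 <- r1: IF@2 ID@3 stall=0 (-) EX@4 MEM@5 WB@6
I2 add r1 <- r5,r4: IF@3 ID@4 stall=2 (RAW on I1.r4 (WB@6)) EX@7 MEM@8 WB@9
I3 ld r2 <- r1: IF@4 ID@7 stall=2 (RAW on I2.r1 (WB@9)) EX@10 MEM@11 WB@12
I4 add r4 <- r1,r4: IF@7 ID@10 stall=0 (-) EX@11 MEM@12 WB@13
I5 sub r4 <- r4,r3: IF@10 ID@11 stall=2 (RAW on I4.r4 (WB@13)) EX@14 MEM@15 WB@16

Answer: 16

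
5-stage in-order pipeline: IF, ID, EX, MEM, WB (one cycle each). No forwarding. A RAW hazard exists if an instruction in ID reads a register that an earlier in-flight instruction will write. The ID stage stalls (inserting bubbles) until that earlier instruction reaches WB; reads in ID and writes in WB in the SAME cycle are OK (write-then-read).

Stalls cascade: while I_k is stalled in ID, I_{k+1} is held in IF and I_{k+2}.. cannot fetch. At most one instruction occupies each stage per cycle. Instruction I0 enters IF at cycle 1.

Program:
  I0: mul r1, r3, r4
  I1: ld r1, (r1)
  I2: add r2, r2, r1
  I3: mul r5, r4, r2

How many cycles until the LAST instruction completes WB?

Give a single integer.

I0 mul r1 <- r3,r4: IF@1 ID@2 stall=0 (-) EX@3 MEM@4 WB@5
I1 ld r1 <- r1: IF@2 ID@3 stall=2 (RAW on I0.r1 (WB@5)) EX@6 MEM@7 WB@8
I2 add r2 <- r2,r1: IF@3 ID@6 stall=2 (RAW on I1.r1 (WB@8)) EX@9 MEM@10 WB@11
I3 mul r5 <- r4,r2: IF@6 ID@9 stall=2 (RAW on I2.r2 (WB@11)) EX@12 MEM@13 WB@14

Answer: 14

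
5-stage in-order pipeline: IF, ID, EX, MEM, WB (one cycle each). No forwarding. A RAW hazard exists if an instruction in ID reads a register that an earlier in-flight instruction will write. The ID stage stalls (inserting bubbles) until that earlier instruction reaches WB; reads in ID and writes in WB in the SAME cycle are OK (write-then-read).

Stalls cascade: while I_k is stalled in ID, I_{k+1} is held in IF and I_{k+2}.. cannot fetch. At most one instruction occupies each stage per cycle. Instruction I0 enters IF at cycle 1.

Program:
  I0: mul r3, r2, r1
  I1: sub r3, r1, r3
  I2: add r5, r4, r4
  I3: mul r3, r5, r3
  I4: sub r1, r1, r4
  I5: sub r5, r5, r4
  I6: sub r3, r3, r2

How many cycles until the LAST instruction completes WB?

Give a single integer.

Answer: 15

Derivation:
I0 mul r3 <- r2,r1: IF@1 ID@2 stall=0 (-) EX@3 MEM@4 WB@5
I1 sub r3 <- r1,r3: IF@2 ID@3 stall=2 (RAW on I0.r3 (WB@5)) EX@6 MEM@7 WB@8
I2 add r5 <- r4,r4: IF@3 ID@6 stall=0 (-) EX@7 MEM@8 WB@9
I3 mul r3 <- r5,r3: IF@6 ID@7 stall=2 (RAW on I2.r5 (WB@9)) EX@10 MEM@11 WB@12
I4 sub r1 <- r1,r4: IF@7 ID@10 stall=0 (-) EX@11 MEM@12 WB@13
I5 sub r5 <- r5,r4: IF@10 ID@11 stall=0 (-) EX@12 MEM@13 WB@14
I6 sub r3 <- r3,r2: IF@11 ID@12 stall=0 (-) EX@13 MEM@14 WB@15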